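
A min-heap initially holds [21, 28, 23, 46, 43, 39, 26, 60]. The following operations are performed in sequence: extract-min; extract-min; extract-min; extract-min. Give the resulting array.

[39, 43, 60, 46]

extract-min → returns 21:
  remove root 21; move last element 60 to root → [60, 28, 23, 46, 43, 39, 26]
  60 vs smaller child 23 at index 2, swap → [23, 28, 60, 46, 43, 39, 26]
  60 vs smaller child 26 at index 6, swap → [23, 28, 26, 46, 43, 39, 60]
extract-min → returns 23:
  remove root 23; move last element 60 to root → [60, 28, 26, 46, 43, 39]
  60 vs smaller child 26 at index 2, swap → [26, 28, 60, 46, 43, 39]
  60 vs only child 39 at index 5, swap → [26, 28, 39, 46, 43, 60]
extract-min → returns 26:
  remove root 26; move last element 60 to root → [60, 28, 39, 46, 43]
  60 vs smaller child 28 at index 1, swap → [28, 60, 39, 46, 43]
  60 vs smaller child 43 at index 4, swap → [28, 43, 39, 46, 60]
extract-min → returns 28:
  remove root 28; move last element 60 to root → [60, 43, 39, 46]
  60 vs smaller child 39 at index 2, swap → [39, 43, 60, 46]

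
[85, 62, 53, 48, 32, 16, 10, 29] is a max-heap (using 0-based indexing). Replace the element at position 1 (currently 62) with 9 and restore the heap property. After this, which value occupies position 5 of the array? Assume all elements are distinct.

16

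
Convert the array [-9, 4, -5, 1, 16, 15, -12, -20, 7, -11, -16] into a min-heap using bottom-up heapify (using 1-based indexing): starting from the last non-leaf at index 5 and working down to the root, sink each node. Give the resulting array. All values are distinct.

[-20, -16, -12, 1, -11, 15, -5, 4, 7, -9, 16]

sift down from index 5:
  16 vs smaller child -16 at index 11, swap → [-9, 4, -5, 1, -16, 15, -12, -20, 7, -11, 16]
sift down from index 4:
  1 vs smaller child -20 at index 8, swap → [-9, 4, -5, -20, -16, 15, -12, 1, 7, -11, 16]
sift down from index 3:
  -5 vs smaller child -12 at index 7, swap → [-9, 4, -12, -20, -16, 15, -5, 1, 7, -11, 16]
sift down from index 2:
  4 vs smaller child -20 at index 4, swap → [-9, -20, -12, 4, -16, 15, -5, 1, 7, -11, 16]
  4 vs smaller child 1 at index 8, swap → [-9, -20, -12, 1, -16, 15, -5, 4, 7, -11, 16]
sift down from index 1:
  -9 vs smaller child -20 at index 2, swap → [-20, -9, -12, 1, -16, 15, -5, 4, 7, -11, 16]
  -9 vs smaller child -16 at index 5, swap → [-20, -16, -12, 1, -9, 15, -5, 4, 7, -11, 16]
  -9 vs smaller child -11 at index 10, swap → [-20, -16, -12, 1, -11, 15, -5, 4, 7, -9, 16]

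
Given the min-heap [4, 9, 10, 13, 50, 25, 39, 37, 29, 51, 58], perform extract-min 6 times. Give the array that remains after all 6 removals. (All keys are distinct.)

extract-min #1 returns 4:
  remove root 4; move last element 58 to root → [58, 9, 10, 13, 50, 25, 39, 37, 29, 51]
  58 vs smaller child 9 at index 1, swap → [9, 58, 10, 13, 50, 25, 39, 37, 29, 51]
  58 vs smaller child 13 at index 3, swap → [9, 13, 10, 58, 50, 25, 39, 37, 29, 51]
  58 vs smaller child 29 at index 8, swap → [9, 13, 10, 29, 50, 25, 39, 37, 58, 51]
extract-min #2 returns 9:
  remove root 9; move last element 51 to root → [51, 13, 10, 29, 50, 25, 39, 37, 58]
  51 vs smaller child 10 at index 2, swap → [10, 13, 51, 29, 50, 25, 39, 37, 58]
  51 vs smaller child 25 at index 5, swap → [10, 13, 25, 29, 50, 51, 39, 37, 58]
extract-min #3 returns 10:
  remove root 10; move last element 58 to root → [58, 13, 25, 29, 50, 51, 39, 37]
  58 vs smaller child 13 at index 1, swap → [13, 58, 25, 29, 50, 51, 39, 37]
  58 vs smaller child 29 at index 3, swap → [13, 29, 25, 58, 50, 51, 39, 37]
  58 vs only child 37 at index 7, swap → [13, 29, 25, 37, 50, 51, 39, 58]
extract-min #4 returns 13:
  remove root 13; move last element 58 to root → [58, 29, 25, 37, 50, 51, 39]
  58 vs smaller child 25 at index 2, swap → [25, 29, 58, 37, 50, 51, 39]
  58 vs smaller child 39 at index 6, swap → [25, 29, 39, 37, 50, 51, 58]
extract-min #5 returns 25:
  remove root 25; move last element 58 to root → [58, 29, 39, 37, 50, 51]
  58 vs smaller child 29 at index 1, swap → [29, 58, 39, 37, 50, 51]
  58 vs smaller child 37 at index 3, swap → [29, 37, 39, 58, 50, 51]
extract-min #6 returns 29:
  remove root 29; move last element 51 to root → [51, 37, 39, 58, 50]
  51 vs smaller child 37 at index 1, swap → [37, 51, 39, 58, 50]
  51 vs smaller child 50 at index 4, swap → [37, 50, 39, 58, 51]

[37, 50, 39, 58, 51]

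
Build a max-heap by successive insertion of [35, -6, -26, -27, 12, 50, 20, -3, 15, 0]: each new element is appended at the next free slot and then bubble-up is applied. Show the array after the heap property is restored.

Insert 35:
  append 35 at index 0 → [35] (no swap needed)
Insert -6:
  append -6 at index 1 → [35, -6] (no swap needed)
Insert -26:
  append -26 at index 2 → [35, -6, -26] (no swap needed)
Insert -27:
  append -27 at index 3 → [35, -6, -26, -27] (no swap needed)
Insert 12:
  append 12 at index 4 → [35, -6, -26, -27, 12]
  12 > parent -6 at index 1, swap → [35, 12, -26, -27, -6]
Insert 50:
  append 50 at index 5 → [35, 12, -26, -27, -6, 50]
  50 > parent -26 at index 2, swap → [35, 12, 50, -27, -6, -26]
  50 > parent 35 at index 0, swap → [50, 12, 35, -27, -6, -26]
Insert 20:
  append 20 at index 6 → [50, 12, 35, -27, -6, -26, 20] (no swap needed)
Insert -3:
  append -3 at index 7 → [50, 12, 35, -27, -6, -26, 20, -3]
  -3 > parent -27 at index 3, swap → [50, 12, 35, -3, -6, -26, 20, -27]
Insert 15:
  append 15 at index 8 → [50, 12, 35, -3, -6, -26, 20, -27, 15]
  15 > parent -3 at index 3, swap → [50, 12, 35, 15, -6, -26, 20, -27, -3]
  15 > parent 12 at index 1, swap → [50, 15, 35, 12, -6, -26, 20, -27, -3]
Insert 0:
  append 0 at index 9 → [50, 15, 35, 12, -6, -26, 20, -27, -3, 0]
  0 > parent -6 at index 4, swap → [50, 15, 35, 12, 0, -26, 20, -27, -3, -6]

[50, 15, 35, 12, 0, -26, 20, -27, -3, -6]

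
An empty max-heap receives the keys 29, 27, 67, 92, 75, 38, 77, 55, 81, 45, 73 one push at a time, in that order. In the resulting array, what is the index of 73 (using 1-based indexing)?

5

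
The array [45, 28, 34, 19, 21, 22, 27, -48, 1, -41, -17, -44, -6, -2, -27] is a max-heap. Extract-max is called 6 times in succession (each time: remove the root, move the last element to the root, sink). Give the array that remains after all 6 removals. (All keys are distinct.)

[19, 1, -2, -27, -17, -6, -44, -48, -41]

extract-max #1 returns 45:
  remove root 45; move last element -27 to root → [-27, 28, 34, 19, 21, 22, 27, -48, 1, -41, -17, -44, -6, -2]
  -27 vs larger child 34 at index 2, swap → [34, 28, -27, 19, 21, 22, 27, -48, 1, -41, -17, -44, -6, -2]
  -27 vs larger child 27 at index 6, swap → [34, 28, 27, 19, 21, 22, -27, -48, 1, -41, -17, -44, -6, -2]
  -27 vs only child -2 at index 13, swap → [34, 28, 27, 19, 21, 22, -2, -48, 1, -41, -17, -44, -6, -27]
extract-max #2 returns 34:
  remove root 34; move last element -27 to root → [-27, 28, 27, 19, 21, 22, -2, -48, 1, -41, -17, -44, -6]
  -27 vs larger child 28 at index 1, swap → [28, -27, 27, 19, 21, 22, -2, -48, 1, -41, -17, -44, -6]
  -27 vs larger child 21 at index 4, swap → [28, 21, 27, 19, -27, 22, -2, -48, 1, -41, -17, -44, -6]
  -27 vs larger child -17 at index 10, swap → [28, 21, 27, 19, -17, 22, -2, -48, 1, -41, -27, -44, -6]
extract-max #3 returns 28:
  remove root 28; move last element -6 to root → [-6, 21, 27, 19, -17, 22, -2, -48, 1, -41, -27, -44]
  -6 vs larger child 27 at index 2, swap → [27, 21, -6, 19, -17, 22, -2, -48, 1, -41, -27, -44]
  -6 vs larger child 22 at index 5, swap → [27, 21, 22, 19, -17, -6, -2, -48, 1, -41, -27, -44]
extract-max #4 returns 27:
  remove root 27; move last element -44 to root → [-44, 21, 22, 19, -17, -6, -2, -48, 1, -41, -27]
  -44 vs larger child 22 at index 2, swap → [22, 21, -44, 19, -17, -6, -2, -48, 1, -41, -27]
  -44 vs larger child -2 at index 6, swap → [22, 21, -2, 19, -17, -6, -44, -48, 1, -41, -27]
extract-max #5 returns 22:
  remove root 22; move last element -27 to root → [-27, 21, -2, 19, -17, -6, -44, -48, 1, -41]
  -27 vs larger child 21 at index 1, swap → [21, -27, -2, 19, -17, -6, -44, -48, 1, -41]
  -27 vs larger child 19 at index 3, swap → [21, 19, -2, -27, -17, -6, -44, -48, 1, -41]
  -27 vs larger child 1 at index 8, swap → [21, 19, -2, 1, -17, -6, -44, -48, -27, -41]
extract-max #6 returns 21:
  remove root 21; move last element -41 to root → [-41, 19, -2, 1, -17, -6, -44, -48, -27]
  -41 vs larger child 19 at index 1, swap → [19, -41, -2, 1, -17, -6, -44, -48, -27]
  -41 vs larger child 1 at index 3, swap → [19, 1, -2, -41, -17, -6, -44, -48, -27]
  -41 vs larger child -27 at index 8, swap → [19, 1, -2, -27, -17, -6, -44, -48, -41]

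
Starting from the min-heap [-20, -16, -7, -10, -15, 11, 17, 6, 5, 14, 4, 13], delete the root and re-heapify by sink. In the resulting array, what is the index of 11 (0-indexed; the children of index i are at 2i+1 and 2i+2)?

remove root -20; move last element 13 to root → [13, -16, -7, -10, -15, 11, 17, 6, 5, 14, 4]
13 vs smaller child -16 at index 1, swap → [-16, 13, -7, -10, -15, 11, 17, 6, 5, 14, 4]
13 vs smaller child -15 at index 4, swap → [-16, -15, -7, -10, 13, 11, 17, 6, 5, 14, 4]
13 vs smaller child 4 at index 10, swap → [-16, -15, -7, -10, 4, 11, 17, 6, 5, 14, 13]
resulting array: [-16, -15, -7, -10, 4, 11, 17, 6, 5, 14, 13]

5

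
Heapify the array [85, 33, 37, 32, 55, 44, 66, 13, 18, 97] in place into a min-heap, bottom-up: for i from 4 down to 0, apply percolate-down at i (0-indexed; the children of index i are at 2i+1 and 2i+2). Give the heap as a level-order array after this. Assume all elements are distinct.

sift down from index 4: already satisfies heap property
sift down from index 3:
  32 vs smaller child 13 at index 7, swap → [85, 33, 37, 13, 55, 44, 66, 32, 18, 97]
sift down from index 2: already satisfies heap property
sift down from index 1:
  33 vs smaller child 13 at index 3, swap → [85, 13, 37, 33, 55, 44, 66, 32, 18, 97]
  33 vs smaller child 18 at index 8, swap → [85, 13, 37, 18, 55, 44, 66, 32, 33, 97]
sift down from index 0:
  85 vs smaller child 13 at index 1, swap → [13, 85, 37, 18, 55, 44, 66, 32, 33, 97]
  85 vs smaller child 18 at index 3, swap → [13, 18, 37, 85, 55, 44, 66, 32, 33, 97]
  85 vs smaller child 32 at index 7, swap → [13, 18, 37, 32, 55, 44, 66, 85, 33, 97]

[13, 18, 37, 32, 55, 44, 66, 85, 33, 97]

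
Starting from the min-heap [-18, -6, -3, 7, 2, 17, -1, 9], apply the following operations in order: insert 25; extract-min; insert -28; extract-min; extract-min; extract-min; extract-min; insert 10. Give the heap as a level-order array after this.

insert 25:
  append 25 at index 8 → [-18, -6, -3, 7, 2, 17, -1, 9, 25] (no swap needed)
extract-min → returns -18:
  remove root -18; move last element 25 to root → [25, -6, -3, 7, 2, 17, -1, 9]
  25 vs smaller child -6 at index 1, swap → [-6, 25, -3, 7, 2, 17, -1, 9]
  25 vs smaller child 2 at index 4, swap → [-6, 2, -3, 7, 25, 17, -1, 9]
insert -28:
  append -28 at index 8 → [-6, 2, -3, 7, 25, 17, -1, 9, -28]
  -28 < parent 7 at index 3, swap → [-6, 2, -3, -28, 25, 17, -1, 9, 7]
  -28 < parent 2 at index 1, swap → [-6, -28, -3, 2, 25, 17, -1, 9, 7]
  -28 < parent -6 at index 0, swap → [-28, -6, -3, 2, 25, 17, -1, 9, 7]
extract-min → returns -28:
  remove root -28; move last element 7 to root → [7, -6, -3, 2, 25, 17, -1, 9]
  7 vs smaller child -6 at index 1, swap → [-6, 7, -3, 2, 25, 17, -1, 9]
  7 vs smaller child 2 at index 3, swap → [-6, 2, -3, 7, 25, 17, -1, 9]
extract-min → returns -6:
  remove root -6; move last element 9 to root → [9, 2, -3, 7, 25, 17, -1]
  9 vs smaller child -3 at index 2, swap → [-3, 2, 9, 7, 25, 17, -1]
  9 vs smaller child -1 at index 6, swap → [-3, 2, -1, 7, 25, 17, 9]
extract-min → returns -3:
  remove root -3; move last element 9 to root → [9, 2, -1, 7, 25, 17]
  9 vs smaller child -1 at index 2, swap → [-1, 2, 9, 7, 25, 17]
extract-min → returns -1:
  remove root -1; move last element 17 to root → [17, 2, 9, 7, 25]
  17 vs smaller child 2 at index 1, swap → [2, 17, 9, 7, 25]
  17 vs smaller child 7 at index 3, swap → [2, 7, 9, 17, 25]
insert 10:
  append 10 at index 5 → [2, 7, 9, 17, 25, 10] (no swap needed)

[2, 7, 9, 17, 25, 10]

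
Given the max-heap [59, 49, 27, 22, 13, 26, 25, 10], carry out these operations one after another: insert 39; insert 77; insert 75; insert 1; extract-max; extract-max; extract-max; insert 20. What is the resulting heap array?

[49, 39, 27, 22, 20, 26, 25, 10, 1, 13]

insert 39:
  append 39 at index 8 → [59, 49, 27, 22, 13, 26, 25, 10, 39]
  39 > parent 22 at index 3, swap → [59, 49, 27, 39, 13, 26, 25, 10, 22]
insert 77:
  append 77 at index 9 → [59, 49, 27, 39, 13, 26, 25, 10, 22, 77]
  77 > parent 13 at index 4, swap → [59, 49, 27, 39, 77, 26, 25, 10, 22, 13]
  77 > parent 49 at index 1, swap → [59, 77, 27, 39, 49, 26, 25, 10, 22, 13]
  77 > parent 59 at index 0, swap → [77, 59, 27, 39, 49, 26, 25, 10, 22, 13]
insert 75:
  append 75 at index 10 → [77, 59, 27, 39, 49, 26, 25, 10, 22, 13, 75]
  75 > parent 49 at index 4, swap → [77, 59, 27, 39, 75, 26, 25, 10, 22, 13, 49]
  75 > parent 59 at index 1, swap → [77, 75, 27, 39, 59, 26, 25, 10, 22, 13, 49]
insert 1:
  append 1 at index 11 → [77, 75, 27, 39, 59, 26, 25, 10, 22, 13, 49, 1] (no swap needed)
extract-max → returns 77:
  remove root 77; move last element 1 to root → [1, 75, 27, 39, 59, 26, 25, 10, 22, 13, 49]
  1 vs larger child 75 at index 1, swap → [75, 1, 27, 39, 59, 26, 25, 10, 22, 13, 49]
  1 vs larger child 59 at index 4, swap → [75, 59, 27, 39, 1, 26, 25, 10, 22, 13, 49]
  1 vs larger child 49 at index 10, swap → [75, 59, 27, 39, 49, 26, 25, 10, 22, 13, 1]
extract-max → returns 75:
  remove root 75; move last element 1 to root → [1, 59, 27, 39, 49, 26, 25, 10, 22, 13]
  1 vs larger child 59 at index 1, swap → [59, 1, 27, 39, 49, 26, 25, 10, 22, 13]
  1 vs larger child 49 at index 4, swap → [59, 49, 27, 39, 1, 26, 25, 10, 22, 13]
  1 vs only child 13 at index 9, swap → [59, 49, 27, 39, 13, 26, 25, 10, 22, 1]
extract-max → returns 59:
  remove root 59; move last element 1 to root → [1, 49, 27, 39, 13, 26, 25, 10, 22]
  1 vs larger child 49 at index 1, swap → [49, 1, 27, 39, 13, 26, 25, 10, 22]
  1 vs larger child 39 at index 3, swap → [49, 39, 27, 1, 13, 26, 25, 10, 22]
  1 vs larger child 22 at index 8, swap → [49, 39, 27, 22, 13, 26, 25, 10, 1]
insert 20:
  append 20 at index 9 → [49, 39, 27, 22, 13, 26, 25, 10, 1, 20]
  20 > parent 13 at index 4, swap → [49, 39, 27, 22, 20, 26, 25, 10, 1, 13]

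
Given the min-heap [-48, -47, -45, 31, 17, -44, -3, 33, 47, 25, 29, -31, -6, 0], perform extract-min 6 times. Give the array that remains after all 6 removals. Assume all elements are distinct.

extract-min #1 returns -48:
  remove root -48; move last element 0 to root → [0, -47, -45, 31, 17, -44, -3, 33, 47, 25, 29, -31, -6]
  0 vs smaller child -47 at index 1, swap → [-47, 0, -45, 31, 17, -44, -3, 33, 47, 25, 29, -31, -6]
extract-min #2 returns -47:
  remove root -47; move last element -6 to root → [-6, 0, -45, 31, 17, -44, -3, 33, 47, 25, 29, -31]
  -6 vs smaller child -45 at index 2, swap → [-45, 0, -6, 31, 17, -44, -3, 33, 47, 25, 29, -31]
  -6 vs smaller child -44 at index 5, swap → [-45, 0, -44, 31, 17, -6, -3, 33, 47, 25, 29, -31]
  -6 vs only child -31 at index 11, swap → [-45, 0, -44, 31, 17, -31, -3, 33, 47, 25, 29, -6]
extract-min #3 returns -45:
  remove root -45; move last element -6 to root → [-6, 0, -44, 31, 17, -31, -3, 33, 47, 25, 29]
  -6 vs smaller child -44 at index 2, swap → [-44, 0, -6, 31, 17, -31, -3, 33, 47, 25, 29]
  -6 vs smaller child -31 at index 5, swap → [-44, 0, -31, 31, 17, -6, -3, 33, 47, 25, 29]
extract-min #4 returns -44:
  remove root -44; move last element 29 to root → [29, 0, -31, 31, 17, -6, -3, 33, 47, 25]
  29 vs smaller child -31 at index 2, swap → [-31, 0, 29, 31, 17, -6, -3, 33, 47, 25]
  29 vs smaller child -6 at index 5, swap → [-31, 0, -6, 31, 17, 29, -3, 33, 47, 25]
extract-min #5 returns -31:
  remove root -31; move last element 25 to root → [25, 0, -6, 31, 17, 29, -3, 33, 47]
  25 vs smaller child -6 at index 2, swap → [-6, 0, 25, 31, 17, 29, -3, 33, 47]
  25 vs smaller child -3 at index 6, swap → [-6, 0, -3, 31, 17, 29, 25, 33, 47]
extract-min #6 returns -6:
  remove root -6; move last element 47 to root → [47, 0, -3, 31, 17, 29, 25, 33]
  47 vs smaller child -3 at index 2, swap → [-3, 0, 47, 31, 17, 29, 25, 33]
  47 vs smaller child 25 at index 6, swap → [-3, 0, 25, 31, 17, 29, 47, 33]

[-3, 0, 25, 31, 17, 29, 47, 33]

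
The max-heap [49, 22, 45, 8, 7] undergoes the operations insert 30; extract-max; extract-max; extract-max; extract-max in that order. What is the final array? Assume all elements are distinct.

[8, 7]

insert 30:
  append 30 at index 5 → [49, 22, 45, 8, 7, 30] (no swap needed)
extract-max → returns 49:
  remove root 49; move last element 30 to root → [30, 22, 45, 8, 7]
  30 vs larger child 45 at index 2, swap → [45, 22, 30, 8, 7]
extract-max → returns 45:
  remove root 45; move last element 7 to root → [7, 22, 30, 8]
  7 vs larger child 30 at index 2, swap → [30, 22, 7, 8]
extract-max → returns 30:
  remove root 30; move last element 8 to root → [8, 22, 7]
  8 vs larger child 22 at index 1, swap → [22, 8, 7]
extract-max → returns 22:
  remove root 22; move last element 7 to root → [7, 8]
  7 vs only child 8 at index 1, swap → [8, 7]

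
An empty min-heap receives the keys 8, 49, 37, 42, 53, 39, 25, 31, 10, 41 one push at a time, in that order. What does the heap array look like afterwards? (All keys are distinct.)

Insert 8:
  append 8 at index 0 → [8] (no swap needed)
Insert 49:
  append 49 at index 1 → [8, 49] (no swap needed)
Insert 37:
  append 37 at index 2 → [8, 49, 37] (no swap needed)
Insert 42:
  append 42 at index 3 → [8, 49, 37, 42]
  42 < parent 49 at index 1, swap → [8, 42, 37, 49]
Insert 53:
  append 53 at index 4 → [8, 42, 37, 49, 53] (no swap needed)
Insert 39:
  append 39 at index 5 → [8, 42, 37, 49, 53, 39] (no swap needed)
Insert 25:
  append 25 at index 6 → [8, 42, 37, 49, 53, 39, 25]
  25 < parent 37 at index 2, swap → [8, 42, 25, 49, 53, 39, 37]
Insert 31:
  append 31 at index 7 → [8, 42, 25, 49, 53, 39, 37, 31]
  31 < parent 49 at index 3, swap → [8, 42, 25, 31, 53, 39, 37, 49]
  31 < parent 42 at index 1, swap → [8, 31, 25, 42, 53, 39, 37, 49]
Insert 10:
  append 10 at index 8 → [8, 31, 25, 42, 53, 39, 37, 49, 10]
  10 < parent 42 at index 3, swap → [8, 31, 25, 10, 53, 39, 37, 49, 42]
  10 < parent 31 at index 1, swap → [8, 10, 25, 31, 53, 39, 37, 49, 42]
Insert 41:
  append 41 at index 9 → [8, 10, 25, 31, 53, 39, 37, 49, 42, 41]
  41 < parent 53 at index 4, swap → [8, 10, 25, 31, 41, 39, 37, 49, 42, 53]

[8, 10, 25, 31, 41, 39, 37, 49, 42, 53]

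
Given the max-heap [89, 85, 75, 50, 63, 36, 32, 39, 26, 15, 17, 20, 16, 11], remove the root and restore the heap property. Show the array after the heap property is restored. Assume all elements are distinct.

remove root 89; move last element 11 to root → [11, 85, 75, 50, 63, 36, 32, 39, 26, 15, 17, 20, 16]
11 vs larger child 85 at index 1, swap → [85, 11, 75, 50, 63, 36, 32, 39, 26, 15, 17, 20, 16]
11 vs larger child 63 at index 4, swap → [85, 63, 75, 50, 11, 36, 32, 39, 26, 15, 17, 20, 16]
11 vs larger child 17 at index 10, swap → [85, 63, 75, 50, 17, 36, 32, 39, 26, 15, 11, 20, 16]

[85, 63, 75, 50, 17, 36, 32, 39, 26, 15, 11, 20, 16]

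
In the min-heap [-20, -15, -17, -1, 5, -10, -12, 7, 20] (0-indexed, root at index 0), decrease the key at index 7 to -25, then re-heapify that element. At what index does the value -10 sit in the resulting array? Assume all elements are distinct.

set index 7 from 7 to -25 → [-20, -15, -17, -1, 5, -10, -12, -25, 20]
-25 < parent -1 at index 3, swap → [-20, -15, -17, -25, 5, -10, -12, -1, 20]
-25 < parent -15 at index 1, swap → [-20, -25, -17, -15, 5, -10, -12, -1, 20]
-25 < parent -20 at index 0, swap → [-25, -20, -17, -15, 5, -10, -12, -1, 20]
resulting array: [-25, -20, -17, -15, 5, -10, -12, -1, 20]

5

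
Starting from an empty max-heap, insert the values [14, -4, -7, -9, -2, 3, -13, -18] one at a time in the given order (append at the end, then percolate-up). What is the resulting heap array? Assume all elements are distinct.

[14, -2, 3, -9, -4, -7, -13, -18]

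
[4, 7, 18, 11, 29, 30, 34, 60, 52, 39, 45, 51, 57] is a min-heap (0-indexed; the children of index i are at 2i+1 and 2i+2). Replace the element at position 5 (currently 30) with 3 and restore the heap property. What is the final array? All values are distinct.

[3, 7, 4, 11, 29, 18, 34, 60, 52, 39, 45, 51, 57]

set index 5 from 30 to 3 → [4, 7, 18, 11, 29, 3, 34, 60, 52, 39, 45, 51, 57]
3 < parent 18 at index 2, swap → [4, 7, 3, 11, 29, 18, 34, 60, 52, 39, 45, 51, 57]
3 < parent 4 at index 0, swap → [3, 7, 4, 11, 29, 18, 34, 60, 52, 39, 45, 51, 57]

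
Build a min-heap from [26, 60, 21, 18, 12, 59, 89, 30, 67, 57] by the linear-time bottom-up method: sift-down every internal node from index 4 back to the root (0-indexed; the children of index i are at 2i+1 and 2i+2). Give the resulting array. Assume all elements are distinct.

[12, 18, 21, 26, 57, 59, 89, 30, 67, 60]

sift down from index 4: already satisfies heap property
sift down from index 3: already satisfies heap property
sift down from index 2: already satisfies heap property
sift down from index 1:
  60 vs smaller child 12 at index 4, swap → [26, 12, 21, 18, 60, 59, 89, 30, 67, 57]
  60 vs only child 57 at index 9, swap → [26, 12, 21, 18, 57, 59, 89, 30, 67, 60]
sift down from index 0:
  26 vs smaller child 12 at index 1, swap → [12, 26, 21, 18, 57, 59, 89, 30, 67, 60]
  26 vs smaller child 18 at index 3, swap → [12, 18, 21, 26, 57, 59, 89, 30, 67, 60]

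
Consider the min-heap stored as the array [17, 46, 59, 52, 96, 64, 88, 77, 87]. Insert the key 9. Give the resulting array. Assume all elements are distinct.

[9, 17, 59, 52, 46, 64, 88, 77, 87, 96]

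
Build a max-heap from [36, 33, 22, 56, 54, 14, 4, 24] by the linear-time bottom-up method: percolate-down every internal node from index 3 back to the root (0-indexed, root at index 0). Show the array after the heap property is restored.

sift down from index 3: already satisfies heap property
sift down from index 2: already satisfies heap property
sift down from index 1:
  33 vs larger child 56 at index 3, swap → [36, 56, 22, 33, 54, 14, 4, 24]
sift down from index 0:
  36 vs larger child 56 at index 1, swap → [56, 36, 22, 33, 54, 14, 4, 24]
  36 vs larger child 54 at index 4, swap → [56, 54, 22, 33, 36, 14, 4, 24]

[56, 54, 22, 33, 36, 14, 4, 24]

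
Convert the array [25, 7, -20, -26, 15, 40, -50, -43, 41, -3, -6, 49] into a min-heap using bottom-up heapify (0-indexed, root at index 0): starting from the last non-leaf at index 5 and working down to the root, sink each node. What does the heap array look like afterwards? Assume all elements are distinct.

[-50, -43, -20, -26, -6, 40, 25, 7, 41, -3, 15, 49]

sift down from index 5: already satisfies heap property
sift down from index 4:
  15 vs smaller child -6 at index 10, swap → [25, 7, -20, -26, -6, 40, -50, -43, 41, -3, 15, 49]
sift down from index 3:
  -26 vs smaller child -43 at index 7, swap → [25, 7, -20, -43, -6, 40, -50, -26, 41, -3, 15, 49]
sift down from index 2:
  -20 vs smaller child -50 at index 6, swap → [25, 7, -50, -43, -6, 40, -20, -26, 41, -3, 15, 49]
sift down from index 1:
  7 vs smaller child -43 at index 3, swap → [25, -43, -50, 7, -6, 40, -20, -26, 41, -3, 15, 49]
  7 vs smaller child -26 at index 7, swap → [25, -43, -50, -26, -6, 40, -20, 7, 41, -3, 15, 49]
sift down from index 0:
  25 vs smaller child -50 at index 2, swap → [-50, -43, 25, -26, -6, 40, -20, 7, 41, -3, 15, 49]
  25 vs smaller child -20 at index 6, swap → [-50, -43, -20, -26, -6, 40, 25, 7, 41, -3, 15, 49]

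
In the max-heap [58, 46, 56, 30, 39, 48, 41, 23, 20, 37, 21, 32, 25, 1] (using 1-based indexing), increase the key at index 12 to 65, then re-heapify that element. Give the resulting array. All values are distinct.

[65, 46, 58, 30, 39, 56, 41, 23, 20, 37, 21, 48, 25, 1]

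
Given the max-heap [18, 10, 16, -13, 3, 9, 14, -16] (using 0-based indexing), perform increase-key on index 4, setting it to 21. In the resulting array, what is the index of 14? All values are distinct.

6

set index 4 from 3 to 21 → [18, 10, 16, -13, 21, 9, 14, -16]
21 > parent 10 at index 1, swap → [18, 21, 16, -13, 10, 9, 14, -16]
21 > parent 18 at index 0, swap → [21, 18, 16, -13, 10, 9, 14, -16]
resulting array: [21, 18, 16, -13, 10, 9, 14, -16]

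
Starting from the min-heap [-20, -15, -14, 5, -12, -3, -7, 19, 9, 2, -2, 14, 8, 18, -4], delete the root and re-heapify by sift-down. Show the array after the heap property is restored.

remove root -20; move last element -4 to root → [-4, -15, -14, 5, -12, -3, -7, 19, 9, 2, -2, 14, 8, 18]
-4 vs smaller child -15 at index 1, swap → [-15, -4, -14, 5, -12, -3, -7, 19, 9, 2, -2, 14, 8, 18]
-4 vs smaller child -12 at index 4, swap → [-15, -12, -14, 5, -4, -3, -7, 19, 9, 2, -2, 14, 8, 18]

[-15, -12, -14, 5, -4, -3, -7, 19, 9, 2, -2, 14, 8, 18]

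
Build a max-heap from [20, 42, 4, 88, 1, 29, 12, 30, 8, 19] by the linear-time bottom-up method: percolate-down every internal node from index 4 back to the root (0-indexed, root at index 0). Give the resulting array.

sift down from index 4:
  1 vs only child 19 at index 9, swap → [20, 42, 4, 88, 19, 29, 12, 30, 8, 1]
sift down from index 3: already satisfies heap property
sift down from index 2:
  4 vs larger child 29 at index 5, swap → [20, 42, 29, 88, 19, 4, 12, 30, 8, 1]
sift down from index 1:
  42 vs larger child 88 at index 3, swap → [20, 88, 29, 42, 19, 4, 12, 30, 8, 1]
sift down from index 0:
  20 vs larger child 88 at index 1, swap → [88, 20, 29, 42, 19, 4, 12, 30, 8, 1]
  20 vs larger child 42 at index 3, swap → [88, 42, 29, 20, 19, 4, 12, 30, 8, 1]
  20 vs larger child 30 at index 7, swap → [88, 42, 29, 30, 19, 4, 12, 20, 8, 1]

[88, 42, 29, 30, 19, 4, 12, 20, 8, 1]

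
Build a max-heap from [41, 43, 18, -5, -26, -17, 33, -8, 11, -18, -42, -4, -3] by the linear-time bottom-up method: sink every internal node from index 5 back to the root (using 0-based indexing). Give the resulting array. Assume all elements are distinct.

sift down from index 5:
  -17 vs larger child -3 at index 12, swap → [41, 43, 18, -5, -26, -3, 33, -8, 11, -18, -42, -4, -17]
sift down from index 4:
  -26 vs larger child -18 at index 9, swap → [41, 43, 18, -5, -18, -3, 33, -8, 11, -26, -42, -4, -17]
sift down from index 3:
  -5 vs larger child 11 at index 8, swap → [41, 43, 18, 11, -18, -3, 33, -8, -5, -26, -42, -4, -17]
sift down from index 2:
  18 vs larger child 33 at index 6, swap → [41, 43, 33, 11, -18, -3, 18, -8, -5, -26, -42, -4, -17]
sift down from index 1: already satisfies heap property
sift down from index 0:
  41 vs larger child 43 at index 1, swap → [43, 41, 33, 11, -18, -3, 18, -8, -5, -26, -42, -4, -17]

[43, 41, 33, 11, -18, -3, 18, -8, -5, -26, -42, -4, -17]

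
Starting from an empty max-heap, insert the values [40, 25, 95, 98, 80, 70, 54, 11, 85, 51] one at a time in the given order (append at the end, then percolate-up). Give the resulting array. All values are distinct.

[98, 95, 70, 85, 80, 40, 54, 11, 25, 51]

Insert 40:
  append 40 at index 0 → [40] (no swap needed)
Insert 25:
  append 25 at index 1 → [40, 25] (no swap needed)
Insert 95:
  append 95 at index 2 → [40, 25, 95]
  95 > parent 40 at index 0, swap → [95, 25, 40]
Insert 98:
  append 98 at index 3 → [95, 25, 40, 98]
  98 > parent 25 at index 1, swap → [95, 98, 40, 25]
  98 > parent 95 at index 0, swap → [98, 95, 40, 25]
Insert 80:
  append 80 at index 4 → [98, 95, 40, 25, 80] (no swap needed)
Insert 70:
  append 70 at index 5 → [98, 95, 40, 25, 80, 70]
  70 > parent 40 at index 2, swap → [98, 95, 70, 25, 80, 40]
Insert 54:
  append 54 at index 6 → [98, 95, 70, 25, 80, 40, 54] (no swap needed)
Insert 11:
  append 11 at index 7 → [98, 95, 70, 25, 80, 40, 54, 11] (no swap needed)
Insert 85:
  append 85 at index 8 → [98, 95, 70, 25, 80, 40, 54, 11, 85]
  85 > parent 25 at index 3, swap → [98, 95, 70, 85, 80, 40, 54, 11, 25]
Insert 51:
  append 51 at index 9 → [98, 95, 70, 85, 80, 40, 54, 11, 25, 51] (no swap needed)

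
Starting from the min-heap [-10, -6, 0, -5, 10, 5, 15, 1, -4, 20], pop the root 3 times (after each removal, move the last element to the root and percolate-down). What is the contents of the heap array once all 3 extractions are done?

[-4, 1, 0, 20, 10, 5, 15]

extract-min #1 returns -10:
  remove root -10; move last element 20 to root → [20, -6, 0, -5, 10, 5, 15, 1, -4]
  20 vs smaller child -6 at index 1, swap → [-6, 20, 0, -5, 10, 5, 15, 1, -4]
  20 vs smaller child -5 at index 3, swap → [-6, -5, 0, 20, 10, 5, 15, 1, -4]
  20 vs smaller child -4 at index 8, swap → [-6, -5, 0, -4, 10, 5, 15, 1, 20]
extract-min #2 returns -6:
  remove root -6; move last element 20 to root → [20, -5, 0, -4, 10, 5, 15, 1]
  20 vs smaller child -5 at index 1, swap → [-5, 20, 0, -4, 10, 5, 15, 1]
  20 vs smaller child -4 at index 3, swap → [-5, -4, 0, 20, 10, 5, 15, 1]
  20 vs only child 1 at index 7, swap → [-5, -4, 0, 1, 10, 5, 15, 20]
extract-min #3 returns -5:
  remove root -5; move last element 20 to root → [20, -4, 0, 1, 10, 5, 15]
  20 vs smaller child -4 at index 1, swap → [-4, 20, 0, 1, 10, 5, 15]
  20 vs smaller child 1 at index 3, swap → [-4, 1, 0, 20, 10, 5, 15]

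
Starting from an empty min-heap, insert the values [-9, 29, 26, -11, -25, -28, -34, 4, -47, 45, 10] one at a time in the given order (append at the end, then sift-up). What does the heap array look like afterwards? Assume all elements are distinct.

[-47, -34, -28, -11, -9, 26, -25, 29, 4, 45, 10]

Insert -9:
  append -9 at index 0 → [-9] (no swap needed)
Insert 29:
  append 29 at index 1 → [-9, 29] (no swap needed)
Insert 26:
  append 26 at index 2 → [-9, 29, 26] (no swap needed)
Insert -11:
  append -11 at index 3 → [-9, 29, 26, -11]
  -11 < parent 29 at index 1, swap → [-9, -11, 26, 29]
  -11 < parent -9 at index 0, swap → [-11, -9, 26, 29]
Insert -25:
  append -25 at index 4 → [-11, -9, 26, 29, -25]
  -25 < parent -9 at index 1, swap → [-11, -25, 26, 29, -9]
  -25 < parent -11 at index 0, swap → [-25, -11, 26, 29, -9]
Insert -28:
  append -28 at index 5 → [-25, -11, 26, 29, -9, -28]
  -28 < parent 26 at index 2, swap → [-25, -11, -28, 29, -9, 26]
  -28 < parent -25 at index 0, swap → [-28, -11, -25, 29, -9, 26]
Insert -34:
  append -34 at index 6 → [-28, -11, -25, 29, -9, 26, -34]
  -34 < parent -25 at index 2, swap → [-28, -11, -34, 29, -9, 26, -25]
  -34 < parent -28 at index 0, swap → [-34, -11, -28, 29, -9, 26, -25]
Insert 4:
  append 4 at index 7 → [-34, -11, -28, 29, -9, 26, -25, 4]
  4 < parent 29 at index 3, swap → [-34, -11, -28, 4, -9, 26, -25, 29]
Insert -47:
  append -47 at index 8 → [-34, -11, -28, 4, -9, 26, -25, 29, -47]
  -47 < parent 4 at index 3, swap → [-34, -11, -28, -47, -9, 26, -25, 29, 4]
  -47 < parent -11 at index 1, swap → [-34, -47, -28, -11, -9, 26, -25, 29, 4]
  -47 < parent -34 at index 0, swap → [-47, -34, -28, -11, -9, 26, -25, 29, 4]
Insert 45:
  append 45 at index 9 → [-47, -34, -28, -11, -9, 26, -25, 29, 4, 45] (no swap needed)
Insert 10:
  append 10 at index 10 → [-47, -34, -28, -11, -9, 26, -25, 29, 4, 45, 10] (no swap needed)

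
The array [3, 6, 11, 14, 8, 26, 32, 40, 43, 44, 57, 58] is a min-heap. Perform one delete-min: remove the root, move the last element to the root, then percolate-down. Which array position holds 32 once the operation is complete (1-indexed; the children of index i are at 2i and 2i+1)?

remove root 3; move last element 58 to root → [58, 6, 11, 14, 8, 26, 32, 40, 43, 44, 57]
58 vs smaller child 6 at index 2, swap → [6, 58, 11, 14, 8, 26, 32, 40, 43, 44, 57]
58 vs smaller child 8 at index 5, swap → [6, 8, 11, 14, 58, 26, 32, 40, 43, 44, 57]
58 vs smaller child 44 at index 10, swap → [6, 8, 11, 14, 44, 26, 32, 40, 43, 58, 57]
resulting array: [6, 8, 11, 14, 44, 26, 32, 40, 43, 58, 57]

7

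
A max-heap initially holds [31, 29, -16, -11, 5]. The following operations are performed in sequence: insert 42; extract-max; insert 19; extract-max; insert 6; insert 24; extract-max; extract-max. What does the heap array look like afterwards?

insert 42:
  append 42 at index 5 → [31, 29, -16, -11, 5, 42]
  42 > parent -16 at index 2, swap → [31, 29, 42, -11, 5, -16]
  42 > parent 31 at index 0, swap → [42, 29, 31, -11, 5, -16]
extract-max → returns 42:
  remove root 42; move last element -16 to root → [-16, 29, 31, -11, 5]
  -16 vs larger child 31 at index 2, swap → [31, 29, -16, -11, 5]
insert 19:
  append 19 at index 5 → [31, 29, -16, -11, 5, 19]
  19 > parent -16 at index 2, swap → [31, 29, 19, -11, 5, -16]
extract-max → returns 31:
  remove root 31; move last element -16 to root → [-16, 29, 19, -11, 5]
  -16 vs larger child 29 at index 1, swap → [29, -16, 19, -11, 5]
  -16 vs larger child 5 at index 4, swap → [29, 5, 19, -11, -16]
insert 6:
  append 6 at index 5 → [29, 5, 19, -11, -16, 6] (no swap needed)
insert 24:
  append 24 at index 6 → [29, 5, 19, -11, -16, 6, 24]
  24 > parent 19 at index 2, swap → [29, 5, 24, -11, -16, 6, 19]
extract-max → returns 29:
  remove root 29; move last element 19 to root → [19, 5, 24, -11, -16, 6]
  19 vs larger child 24 at index 2, swap → [24, 5, 19, -11, -16, 6]
extract-max → returns 24:
  remove root 24; move last element 6 to root → [6, 5, 19, -11, -16]
  6 vs larger child 19 at index 2, swap → [19, 5, 6, -11, -16]

[19, 5, 6, -11, -16]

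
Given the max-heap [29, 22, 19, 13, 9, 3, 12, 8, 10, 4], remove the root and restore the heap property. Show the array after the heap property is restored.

[22, 13, 19, 10, 9, 3, 12, 8, 4]

remove root 29; move last element 4 to root → [4, 22, 19, 13, 9, 3, 12, 8, 10]
4 vs larger child 22 at index 1, swap → [22, 4, 19, 13, 9, 3, 12, 8, 10]
4 vs larger child 13 at index 3, swap → [22, 13, 19, 4, 9, 3, 12, 8, 10]
4 vs larger child 10 at index 8, swap → [22, 13, 19, 10, 9, 3, 12, 8, 4]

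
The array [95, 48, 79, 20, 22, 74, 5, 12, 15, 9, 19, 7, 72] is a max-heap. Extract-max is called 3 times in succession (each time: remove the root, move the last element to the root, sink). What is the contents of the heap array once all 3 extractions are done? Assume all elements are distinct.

extract-max #1 returns 95:
  remove root 95; move last element 72 to root → [72, 48, 79, 20, 22, 74, 5, 12, 15, 9, 19, 7]
  72 vs larger child 79 at index 2, swap → [79, 48, 72, 20, 22, 74, 5, 12, 15, 9, 19, 7]
  72 vs larger child 74 at index 5, swap → [79, 48, 74, 20, 22, 72, 5, 12, 15, 9, 19, 7]
extract-max #2 returns 79:
  remove root 79; move last element 7 to root → [7, 48, 74, 20, 22, 72, 5, 12, 15, 9, 19]
  7 vs larger child 74 at index 2, swap → [74, 48, 7, 20, 22, 72, 5, 12, 15, 9, 19]
  7 vs larger child 72 at index 5, swap → [74, 48, 72, 20, 22, 7, 5, 12, 15, 9, 19]
extract-max #3 returns 74:
  remove root 74; move last element 19 to root → [19, 48, 72, 20, 22, 7, 5, 12, 15, 9]
  19 vs larger child 72 at index 2, swap → [72, 48, 19, 20, 22, 7, 5, 12, 15, 9]

[72, 48, 19, 20, 22, 7, 5, 12, 15, 9]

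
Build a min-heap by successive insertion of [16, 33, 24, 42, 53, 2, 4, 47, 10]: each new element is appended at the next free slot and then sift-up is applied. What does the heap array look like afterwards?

[2, 10, 4, 33, 53, 24, 16, 47, 42]

Insert 16:
  append 16 at index 0 → [16] (no swap needed)
Insert 33:
  append 33 at index 1 → [16, 33] (no swap needed)
Insert 24:
  append 24 at index 2 → [16, 33, 24] (no swap needed)
Insert 42:
  append 42 at index 3 → [16, 33, 24, 42] (no swap needed)
Insert 53:
  append 53 at index 4 → [16, 33, 24, 42, 53] (no swap needed)
Insert 2:
  append 2 at index 5 → [16, 33, 24, 42, 53, 2]
  2 < parent 24 at index 2, swap → [16, 33, 2, 42, 53, 24]
  2 < parent 16 at index 0, swap → [2, 33, 16, 42, 53, 24]
Insert 4:
  append 4 at index 6 → [2, 33, 16, 42, 53, 24, 4]
  4 < parent 16 at index 2, swap → [2, 33, 4, 42, 53, 24, 16]
Insert 47:
  append 47 at index 7 → [2, 33, 4, 42, 53, 24, 16, 47] (no swap needed)
Insert 10:
  append 10 at index 8 → [2, 33, 4, 42, 53, 24, 16, 47, 10]
  10 < parent 42 at index 3, swap → [2, 33, 4, 10, 53, 24, 16, 47, 42]
  10 < parent 33 at index 1, swap → [2, 10, 4, 33, 53, 24, 16, 47, 42]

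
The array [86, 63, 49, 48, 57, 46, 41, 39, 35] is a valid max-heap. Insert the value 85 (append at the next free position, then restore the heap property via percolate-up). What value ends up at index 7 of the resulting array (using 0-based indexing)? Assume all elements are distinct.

39

append 85 at index 9 → [86, 63, 49, 48, 57, 46, 41, 39, 35, 85]
85 > parent 57 at index 4, swap → [86, 63, 49, 48, 85, 46, 41, 39, 35, 57]
85 > parent 63 at index 1, swap → [86, 85, 49, 48, 63, 46, 41, 39, 35, 57]
resulting array: [86, 85, 49, 48, 63, 46, 41, 39, 35, 57]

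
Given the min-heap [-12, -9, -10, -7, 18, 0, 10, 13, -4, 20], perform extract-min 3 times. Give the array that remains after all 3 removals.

[-7, -4, 0, 13, 18, 20, 10]

extract-min #1 returns -12:
  remove root -12; move last element 20 to root → [20, -9, -10, -7, 18, 0, 10, 13, -4]
  20 vs smaller child -10 at index 2, swap → [-10, -9, 20, -7, 18, 0, 10, 13, -4]
  20 vs smaller child 0 at index 5, swap → [-10, -9, 0, -7, 18, 20, 10, 13, -4]
extract-min #2 returns -10:
  remove root -10; move last element -4 to root → [-4, -9, 0, -7, 18, 20, 10, 13]
  -4 vs smaller child -9 at index 1, swap → [-9, -4, 0, -7, 18, 20, 10, 13]
  -4 vs smaller child -7 at index 3, swap → [-9, -7, 0, -4, 18, 20, 10, 13]
extract-min #3 returns -9:
  remove root -9; move last element 13 to root → [13, -7, 0, -4, 18, 20, 10]
  13 vs smaller child -7 at index 1, swap → [-7, 13, 0, -4, 18, 20, 10]
  13 vs smaller child -4 at index 3, swap → [-7, -4, 0, 13, 18, 20, 10]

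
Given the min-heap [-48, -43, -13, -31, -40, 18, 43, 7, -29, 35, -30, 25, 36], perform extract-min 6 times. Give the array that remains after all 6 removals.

extract-min #1 returns -48:
  remove root -48; move last element 36 to root → [36, -43, -13, -31, -40, 18, 43, 7, -29, 35, -30, 25]
  36 vs smaller child -43 at index 1, swap → [-43, 36, -13, -31, -40, 18, 43, 7, -29, 35, -30, 25]
  36 vs smaller child -40 at index 4, swap → [-43, -40, -13, -31, 36, 18, 43, 7, -29, 35, -30, 25]
  36 vs smaller child -30 at index 10, swap → [-43, -40, -13, -31, -30, 18, 43, 7, -29, 35, 36, 25]
extract-min #2 returns -43:
  remove root -43; move last element 25 to root → [25, -40, -13, -31, -30, 18, 43, 7, -29, 35, 36]
  25 vs smaller child -40 at index 1, swap → [-40, 25, -13, -31, -30, 18, 43, 7, -29, 35, 36]
  25 vs smaller child -31 at index 3, swap → [-40, -31, -13, 25, -30, 18, 43, 7, -29, 35, 36]
  25 vs smaller child -29 at index 8, swap → [-40, -31, -13, -29, -30, 18, 43, 7, 25, 35, 36]
extract-min #3 returns -40:
  remove root -40; move last element 36 to root → [36, -31, -13, -29, -30, 18, 43, 7, 25, 35]
  36 vs smaller child -31 at index 1, swap → [-31, 36, -13, -29, -30, 18, 43, 7, 25, 35]
  36 vs smaller child -30 at index 4, swap → [-31, -30, -13, -29, 36, 18, 43, 7, 25, 35]
  36 vs only child 35 at index 9, swap → [-31, -30, -13, -29, 35, 18, 43, 7, 25, 36]
extract-min #4 returns -31:
  remove root -31; move last element 36 to root → [36, -30, -13, -29, 35, 18, 43, 7, 25]
  36 vs smaller child -30 at index 1, swap → [-30, 36, -13, -29, 35, 18, 43, 7, 25]
  36 vs smaller child -29 at index 3, swap → [-30, -29, -13, 36, 35, 18, 43, 7, 25]
  36 vs smaller child 7 at index 7, swap → [-30, -29, -13, 7, 35, 18, 43, 36, 25]
extract-min #5 returns -30:
  remove root -30; move last element 25 to root → [25, -29, -13, 7, 35, 18, 43, 36]
  25 vs smaller child -29 at index 1, swap → [-29, 25, -13, 7, 35, 18, 43, 36]
  25 vs smaller child 7 at index 3, swap → [-29, 7, -13, 25, 35, 18, 43, 36]
extract-min #6 returns -29:
  remove root -29; move last element 36 to root → [36, 7, -13, 25, 35, 18, 43]
  36 vs smaller child -13 at index 2, swap → [-13, 7, 36, 25, 35, 18, 43]
  36 vs smaller child 18 at index 5, swap → [-13, 7, 18, 25, 35, 36, 43]

[-13, 7, 18, 25, 35, 36, 43]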